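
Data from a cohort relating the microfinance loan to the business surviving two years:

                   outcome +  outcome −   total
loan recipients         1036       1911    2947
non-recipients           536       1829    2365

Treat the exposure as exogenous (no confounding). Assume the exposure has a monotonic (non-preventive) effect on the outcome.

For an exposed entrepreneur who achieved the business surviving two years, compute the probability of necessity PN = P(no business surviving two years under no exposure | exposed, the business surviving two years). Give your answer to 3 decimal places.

PN ≈ 0.355

p₁ = P(outcome | exposed) = 1036/2947 = 0.35154
p₀ = P(outcome | unexposed) = 536/2365 = 0.22664
Under exogeneity and monotonicity, PN = (p₁ − p₀)/p₁.
PN = (0.35154 − 0.22664) / 0.35154 ≈ 0.3553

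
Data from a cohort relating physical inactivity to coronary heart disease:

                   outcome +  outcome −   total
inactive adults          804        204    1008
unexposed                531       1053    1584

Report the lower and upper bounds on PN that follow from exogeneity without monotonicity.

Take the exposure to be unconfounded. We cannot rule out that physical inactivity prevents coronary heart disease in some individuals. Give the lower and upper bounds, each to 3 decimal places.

p₁ = P(outcome | exposed) = 804/1008 = 0.79762
p₀ = P(outcome | unexposed) = 531/1584 = 0.33523
Under exogeneity alone the bounds on PN are max{0,(p₁−p₀)/p₁} ≤ PN ≤ min{1,(1−p₀)/p₁}.
  lower = (p₁ − p₀)/p₁ = 0.46239 / 0.79762 ≈ 0.5797
  upper = min{1, (1 − p₀)/p₁} = 0.66477 / 0.79762 ≈ 0.8334

0.580 ≤ PN ≤ 0.833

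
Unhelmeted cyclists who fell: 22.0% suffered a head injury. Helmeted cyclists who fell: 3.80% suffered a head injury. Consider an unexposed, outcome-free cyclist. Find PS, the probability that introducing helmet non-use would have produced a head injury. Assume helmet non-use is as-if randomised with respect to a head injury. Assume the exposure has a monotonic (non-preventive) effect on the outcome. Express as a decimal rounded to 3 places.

PS ≈ 0.189

p₁ = 0.22, p₀ = 0.038.
Under exogeneity and monotonicity, PS = (p₁ − p₀) / (1 − p₀).
PS = (0.22 − 0.038) / (1 − 0.038) = 0.182 / 0.962 ≈ 0.1892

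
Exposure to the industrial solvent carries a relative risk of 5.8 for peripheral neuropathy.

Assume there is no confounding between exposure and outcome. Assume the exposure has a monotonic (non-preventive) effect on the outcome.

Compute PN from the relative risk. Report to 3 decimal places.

PN ≈ 0.828

Under exogeneity and monotonicity, PN = (RR − 1) / RR = 1 − 1/RR.
PN = (5.8 − 1) / 5.8 = 4.8 / 5.8 ≈ 0.8276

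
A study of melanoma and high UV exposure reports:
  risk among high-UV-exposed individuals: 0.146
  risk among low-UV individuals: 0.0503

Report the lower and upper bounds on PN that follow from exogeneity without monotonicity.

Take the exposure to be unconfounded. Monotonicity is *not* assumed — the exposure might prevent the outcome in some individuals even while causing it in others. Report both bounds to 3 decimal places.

0.655 ≤ PN ≤ 1.000

Let p₁ = 0.146, p₀ = 0.0503.
Under exogeneity alone the bounds on PN are max{0,(p₁−p₀)/p₁} ≤ PN ≤ min{1,(1−p₀)/p₁}.
  lower = (p₁ − p₀)/p₁ = 0.0957 / 0.146 ≈ 0.6555
  upper = min{1, (1 − p₀)/p₁} = 0.9497 / 0.146 ≈ 6.5048 → capped at 1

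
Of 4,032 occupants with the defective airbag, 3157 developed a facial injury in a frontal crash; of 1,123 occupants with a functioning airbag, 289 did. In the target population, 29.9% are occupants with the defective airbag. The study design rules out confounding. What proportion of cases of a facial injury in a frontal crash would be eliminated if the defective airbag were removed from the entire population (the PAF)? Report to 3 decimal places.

p₁ = P(outcome | exposed) = 3157/4032 = 0.78299
p₀ = P(outcome | unexposed) = 289/1123 = 0.25735
Overall risk P(Y=1) = π·p₁ + (1−π)·p₀ = 0.299×0.78299 + 0.701×0.25735 = 0.41451.
Under exogeneity, PAF = [P(Y=1) − p₀] / P(Y=1).
PAF = (0.41451 − 0.25735) / 0.41451 ≈ 0.3792

PAF ≈ 0.379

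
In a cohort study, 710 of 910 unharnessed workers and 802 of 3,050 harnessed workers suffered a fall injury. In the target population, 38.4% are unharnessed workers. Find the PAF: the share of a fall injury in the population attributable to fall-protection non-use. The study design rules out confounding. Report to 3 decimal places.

PAF ≈ 0.430

p₁ = P(outcome | exposed) = 710/910 = 0.78022
p₀ = P(outcome | unexposed) = 802/3050 = 0.26295
Overall risk P(Y=1) = π·p₁ + (1−π)·p₀ = 0.384×0.78022 + 0.616×0.26295 = 0.46158.
Under exogeneity, PAF = [P(Y=1) − p₀] / P(Y=1).
PAF = (0.46158 − 0.26295) / 0.46158 ≈ 0.4303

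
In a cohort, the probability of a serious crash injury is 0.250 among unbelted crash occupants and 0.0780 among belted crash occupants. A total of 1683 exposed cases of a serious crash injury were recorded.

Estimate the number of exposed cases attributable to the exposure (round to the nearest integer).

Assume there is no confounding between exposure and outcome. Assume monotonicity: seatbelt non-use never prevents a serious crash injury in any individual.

about 1158 cases

Let p₁ = 0.25, p₀ = 0.078.
PN = (p₁ − p₀)/p₁ = (0.25 − 0.078) / 0.25 ≈ 0.68800.
Attributable cases ≈ PN × (exposed cases) = 0.68800 × 1683 ≈ 1157.90.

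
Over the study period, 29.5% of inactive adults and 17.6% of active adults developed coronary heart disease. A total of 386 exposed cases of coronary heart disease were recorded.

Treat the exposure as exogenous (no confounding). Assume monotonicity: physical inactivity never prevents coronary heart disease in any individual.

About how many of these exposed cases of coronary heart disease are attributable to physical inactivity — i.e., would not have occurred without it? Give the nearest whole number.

about 156 cases

p₁ = 0.295, p₀ = 0.176.
PN = (p₁ − p₀)/p₁ = (0.295 − 0.176) / 0.295 ≈ 0.40339.
Attributable cases ≈ PN × (exposed cases) = 0.40339 × 386 ≈ 155.71.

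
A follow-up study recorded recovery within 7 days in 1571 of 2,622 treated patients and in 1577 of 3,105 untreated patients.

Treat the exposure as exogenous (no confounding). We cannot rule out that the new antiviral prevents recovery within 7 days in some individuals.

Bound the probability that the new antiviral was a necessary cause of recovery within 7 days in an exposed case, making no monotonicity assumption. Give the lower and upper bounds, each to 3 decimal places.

p₁ = P(outcome | exposed) = 1571/2622 = 0.59916
p₀ = P(outcome | unexposed) = 1577/3105 = 0.50789
Under exogeneity alone the bounds on PN are max{0,(p₁−p₀)/p₁} ≤ PN ≤ min{1,(1−p₀)/p₁}.
  lower = (p₁ − p₀)/p₁ = 0.09127 / 0.59916 ≈ 0.1523
  upper = min{1, (1 − p₀)/p₁} = 0.49211 / 0.59916 ≈ 0.8213

0.152 ≤ PN ≤ 0.821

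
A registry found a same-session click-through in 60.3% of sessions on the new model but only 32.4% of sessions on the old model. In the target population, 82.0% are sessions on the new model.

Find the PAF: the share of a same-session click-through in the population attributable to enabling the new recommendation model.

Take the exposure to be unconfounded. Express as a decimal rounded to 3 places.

p₁ = 0.603, p₀ = 0.324.
Overall risk P(Y=1) = π·p₁ + (1−π)·p₀ = 0.82×0.603 + 0.18×0.324 = 0.55278.
Under exogeneity, PAF = [P(Y=1) − p₀] / P(Y=1).
PAF = (0.55278 − 0.324) / 0.55278 ≈ 0.4139

PAF ≈ 0.414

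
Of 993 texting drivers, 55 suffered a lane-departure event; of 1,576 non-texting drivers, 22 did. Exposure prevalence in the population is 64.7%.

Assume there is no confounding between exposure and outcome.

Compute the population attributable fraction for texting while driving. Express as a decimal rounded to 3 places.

PAF ≈ 0.658

p₁ = P(outcome | exposed) = 55/993 = 0.055388
p₀ = P(outcome | unexposed) = 22/1576 = 0.013959
Overall risk P(Y=1) = π·p₁ + (1−π)·p₀ = 0.647×0.055388 + 0.353×0.013959 = 0.040764.
Under exogeneity, PAF = [P(Y=1) − p₀] / P(Y=1).
PAF = (0.040764 − 0.013959) / 0.040764 ≈ 0.6576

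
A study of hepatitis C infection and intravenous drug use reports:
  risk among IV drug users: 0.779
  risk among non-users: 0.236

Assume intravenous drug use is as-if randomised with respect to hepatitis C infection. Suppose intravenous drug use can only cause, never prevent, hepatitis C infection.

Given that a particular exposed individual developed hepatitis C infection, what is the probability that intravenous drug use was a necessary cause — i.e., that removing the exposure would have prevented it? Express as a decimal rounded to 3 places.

Let p₁ = 0.779, p₀ = 0.236.
Under exogeneity and monotonicity, PN = (p₁ − p₀) / p₁.
PN = (0.779 − 0.236) / 0.779 = 0.543 / 0.779 ≈ 0.6970

PN ≈ 0.697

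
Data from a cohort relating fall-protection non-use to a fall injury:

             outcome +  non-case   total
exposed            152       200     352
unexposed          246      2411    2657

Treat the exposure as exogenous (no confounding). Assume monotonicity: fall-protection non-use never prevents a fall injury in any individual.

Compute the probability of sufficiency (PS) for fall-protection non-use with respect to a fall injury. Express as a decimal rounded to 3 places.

PS ≈ 0.374

p₁ = P(outcome | exposed) = 152/352 = 0.43182
p₀ = P(outcome | unexposed) = 246/2657 = 0.092586
Under exogeneity and monotonicity, PS = (p₁ − p₀) / (1 − p₀).
PS = (0.43182 − 0.092586) / (1 − 0.092586) = 0.33923 / 0.90741 ≈ 0.3738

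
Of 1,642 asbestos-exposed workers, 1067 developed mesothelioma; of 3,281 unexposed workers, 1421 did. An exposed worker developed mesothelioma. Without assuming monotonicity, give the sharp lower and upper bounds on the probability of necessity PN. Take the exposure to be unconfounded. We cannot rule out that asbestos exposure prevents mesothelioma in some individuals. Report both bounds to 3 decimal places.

0.334 ≤ PN ≤ 0.872

p₁ = P(outcome | exposed) = 1067/1642 = 0.64982
p₀ = P(outcome | unexposed) = 1421/3281 = 0.4331
Under exogeneity alone the bounds on PN are max{0,(p₁−p₀)/p₁} ≤ PN ≤ min{1,(1−p₀)/p₁}.
  lower = (p₁ − p₀)/p₁ = 0.21672 / 0.64982 ≈ 0.3335
  upper = min{1, (1 − p₀)/p₁} = 0.5669 / 0.64982 ≈ 0.8724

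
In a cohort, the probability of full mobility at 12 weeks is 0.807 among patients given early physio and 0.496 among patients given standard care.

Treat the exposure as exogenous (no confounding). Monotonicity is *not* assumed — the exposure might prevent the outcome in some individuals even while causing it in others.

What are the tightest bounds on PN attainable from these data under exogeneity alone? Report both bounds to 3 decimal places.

Let p₁ = 0.807, p₀ = 0.496.
Under exogeneity alone the bounds on PN are max{0,(p₁−p₀)/p₁} ≤ PN ≤ min{1,(1−p₀)/p₁}.
  lower = (p₁ − p₀)/p₁ = 0.311 / 0.807 ≈ 0.3854
  upper = min{1, (1 − p₀)/p₁} = 0.504 / 0.807 ≈ 0.6245

0.385 ≤ PN ≤ 0.625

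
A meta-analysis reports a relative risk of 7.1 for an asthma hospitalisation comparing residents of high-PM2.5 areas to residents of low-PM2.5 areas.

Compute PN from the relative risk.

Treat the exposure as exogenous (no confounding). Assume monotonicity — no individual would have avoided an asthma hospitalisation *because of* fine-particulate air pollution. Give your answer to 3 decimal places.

PN ≈ 0.859

Under exogeneity and monotonicity, PN = (RR − 1) / RR = 1 − 1/RR.
PN = (7.1 − 1) / 7.1 = 6.1 / 7.1 ≈ 0.8592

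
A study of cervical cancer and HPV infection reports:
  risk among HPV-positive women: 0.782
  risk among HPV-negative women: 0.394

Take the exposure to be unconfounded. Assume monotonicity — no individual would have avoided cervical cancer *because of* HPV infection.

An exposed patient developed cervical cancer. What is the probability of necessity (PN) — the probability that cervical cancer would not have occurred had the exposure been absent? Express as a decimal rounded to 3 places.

PN ≈ 0.496

Let p₁ = 0.782, p₀ = 0.394.
Under exogeneity and monotonicity, PN = (p₁ − p₀) / p₁.
PN = (0.782 − 0.394) / 0.782 = 0.388 / 0.782 ≈ 0.4962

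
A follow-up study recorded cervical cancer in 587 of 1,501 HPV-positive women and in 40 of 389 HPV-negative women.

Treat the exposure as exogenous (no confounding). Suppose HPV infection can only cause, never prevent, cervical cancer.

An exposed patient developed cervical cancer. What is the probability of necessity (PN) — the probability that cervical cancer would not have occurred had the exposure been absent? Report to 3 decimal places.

p₁ = P(outcome | exposed) = 587/1501 = 0.39107
p₀ = P(outcome | unexposed) = 40/389 = 0.10283
Under exogeneity and monotonicity, PN = (p₁ − p₀) / p₁.
PN = (0.39107 − 0.10283) / 0.39107 = 0.28824 / 0.39107 ≈ 0.7371

PN ≈ 0.737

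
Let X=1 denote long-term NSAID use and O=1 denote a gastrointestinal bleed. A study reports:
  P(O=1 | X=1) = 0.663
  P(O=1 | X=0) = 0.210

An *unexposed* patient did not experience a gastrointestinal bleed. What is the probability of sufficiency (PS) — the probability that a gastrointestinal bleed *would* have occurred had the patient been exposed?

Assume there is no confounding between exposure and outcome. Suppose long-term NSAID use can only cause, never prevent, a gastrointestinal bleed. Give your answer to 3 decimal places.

PS ≈ 0.573

Let p₁ = 0.663, p₀ = 0.21.
Under exogeneity and monotonicity, PS = (p₁ − p₀) / (1 − p₀).
PS = (0.663 − 0.21) / (1 − 0.21) = 0.453 / 0.79 ≈ 0.5734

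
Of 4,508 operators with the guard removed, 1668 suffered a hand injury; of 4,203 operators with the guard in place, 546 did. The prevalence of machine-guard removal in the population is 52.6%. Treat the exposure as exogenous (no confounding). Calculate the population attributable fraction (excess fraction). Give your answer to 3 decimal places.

PAF ≈ 0.493

p₁ = P(outcome | exposed) = 1668/4508 = 0.37001
p₀ = P(outcome | unexposed) = 546/4203 = 0.12991
Overall risk P(Y=1) = π·p₁ + (1−π)·p₀ = 0.526×0.37001 + 0.474×0.12991 = 0.2562.
Under exogeneity, PAF = [P(Y=1) − p₀] / P(Y=1).
PAF = (0.2562 − 0.12991) / 0.2562 ≈ 0.4929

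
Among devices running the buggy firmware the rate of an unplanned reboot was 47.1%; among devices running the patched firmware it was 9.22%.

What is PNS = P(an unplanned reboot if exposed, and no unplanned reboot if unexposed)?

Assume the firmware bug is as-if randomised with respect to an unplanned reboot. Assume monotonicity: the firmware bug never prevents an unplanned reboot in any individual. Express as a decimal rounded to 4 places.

p₁ = 0.471, p₀ = 0.0922.
Under exogeneity and monotonicity, PNS = p₁ − p₀.
PNS = 0.471 − 0.0922 = 0.3788

PNS ≈ 0.3788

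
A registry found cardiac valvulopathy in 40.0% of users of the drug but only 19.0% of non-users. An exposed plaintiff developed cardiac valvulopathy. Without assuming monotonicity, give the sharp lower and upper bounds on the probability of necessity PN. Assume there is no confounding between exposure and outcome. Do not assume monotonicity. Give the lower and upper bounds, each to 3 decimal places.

0.525 ≤ PN ≤ 1.000

p₁ = 0.4, p₀ = 0.19.
Under exogeneity alone the bounds on PN are max{0,(p₁−p₀)/p₁} ≤ PN ≤ min{1,(1−p₀)/p₁}.
  lower = (p₁ − p₀)/p₁ = 0.21 / 0.4 ≈ 0.5250
  upper = min{1, (1 − p₀)/p₁} = 0.81 / 0.4 ≈ 2.0250 → capped at 1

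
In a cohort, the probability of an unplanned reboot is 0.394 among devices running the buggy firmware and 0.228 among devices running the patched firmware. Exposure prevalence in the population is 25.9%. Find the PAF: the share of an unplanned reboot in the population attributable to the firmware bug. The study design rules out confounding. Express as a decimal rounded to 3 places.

Let p₁ = 0.394, p₀ = 0.228.
Overall risk P(Y=1) = π·p₁ + (1−π)·p₀ = 0.259×0.394 + 0.741×0.228 = 0.27099.
Under exogeneity, PAF = [P(Y=1) − p₀] / P(Y=1).
PAF = (0.27099 − 0.228) / 0.27099 ≈ 0.1587

PAF ≈ 0.159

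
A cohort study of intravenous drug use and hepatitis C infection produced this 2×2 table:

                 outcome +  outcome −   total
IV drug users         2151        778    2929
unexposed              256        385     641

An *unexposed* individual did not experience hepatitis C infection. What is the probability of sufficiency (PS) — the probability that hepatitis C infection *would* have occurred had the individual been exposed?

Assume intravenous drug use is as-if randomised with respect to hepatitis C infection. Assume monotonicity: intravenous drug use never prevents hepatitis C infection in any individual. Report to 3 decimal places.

p₁ = P(outcome | exposed) = 2151/2929 = 0.73438
p₀ = P(outcome | unexposed) = 256/641 = 0.39938
Under exogeneity and monotonicity, PS = (p₁ − p₀)/(1 − p₀).
PS = (0.73438 − 0.39938) / 0.60062 ≈ 0.5578

PS ≈ 0.558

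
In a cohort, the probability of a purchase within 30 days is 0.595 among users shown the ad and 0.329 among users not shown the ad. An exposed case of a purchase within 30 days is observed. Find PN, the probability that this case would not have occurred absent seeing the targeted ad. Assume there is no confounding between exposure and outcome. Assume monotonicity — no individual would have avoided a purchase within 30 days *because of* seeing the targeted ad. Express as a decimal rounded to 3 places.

Let p₁ = 0.595, p₀ = 0.329.
Under exogeneity and monotonicity, PN = (p₁ − p₀) / p₁.
PN = (0.595 − 0.329) / 0.595 = 0.266 / 0.595 ≈ 0.4471

PN ≈ 0.447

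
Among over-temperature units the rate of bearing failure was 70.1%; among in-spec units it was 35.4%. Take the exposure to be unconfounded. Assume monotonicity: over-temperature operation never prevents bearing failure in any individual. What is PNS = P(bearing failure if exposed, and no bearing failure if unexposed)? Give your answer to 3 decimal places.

PNS ≈ 0.347

p₁ = 0.701, p₀ = 0.354.
Under exogeneity and monotonicity, PNS = p₁ − p₀.
PNS = 0.701 − 0.354 = 0.347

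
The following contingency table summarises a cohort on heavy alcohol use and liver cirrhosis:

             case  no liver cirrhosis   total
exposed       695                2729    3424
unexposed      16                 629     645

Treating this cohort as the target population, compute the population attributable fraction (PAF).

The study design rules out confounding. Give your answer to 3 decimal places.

PAF ≈ 0.858

p₁ = P(outcome | exposed) = 695/3424 = 0.20298
p₀ = P(outcome | unexposed) = 16/645 = 0.024806
Exposure prevalence π = 3424/4069 = 0.84148; overall risk P(Y=1) = 0.17474.
Under exogeneity, PAF = [P(Y=1) − p₀]/P(Y=1).
PAF = (0.17474 − 0.024806) / 0.17474 ≈ 0.8580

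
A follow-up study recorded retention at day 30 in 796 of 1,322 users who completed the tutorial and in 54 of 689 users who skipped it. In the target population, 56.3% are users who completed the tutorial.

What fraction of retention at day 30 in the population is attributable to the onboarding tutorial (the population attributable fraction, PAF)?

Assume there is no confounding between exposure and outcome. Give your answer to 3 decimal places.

PAF ≈ 0.790

p₁ = P(outcome | exposed) = 796/1322 = 0.60212
p₀ = P(outcome | unexposed) = 54/689 = 0.078374
Overall risk P(Y=1) = π·p₁ + (1−π)·p₀ = 0.563×0.60212 + 0.437×0.078374 = 0.37324.
Under exogeneity, PAF = [P(Y=1) − p₀] / P(Y=1).
PAF = (0.37324 − 0.078374) / 0.37324 ≈ 0.7900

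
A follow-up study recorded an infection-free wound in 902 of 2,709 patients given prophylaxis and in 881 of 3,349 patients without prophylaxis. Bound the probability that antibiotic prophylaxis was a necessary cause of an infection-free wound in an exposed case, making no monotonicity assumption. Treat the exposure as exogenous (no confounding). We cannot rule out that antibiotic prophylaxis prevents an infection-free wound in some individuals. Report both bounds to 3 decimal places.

0.210 ≤ PN ≤ 1.000

p₁ = P(outcome | exposed) = 902/2709 = 0.33296
p₀ = P(outcome | unexposed) = 881/3349 = 0.26306
Under exogeneity alone the bounds on PN are max{0,(p₁−p₀)/p₁} ≤ PN ≤ min{1,(1−p₀)/p₁}.
  lower = (p₁ − p₀)/p₁ = 0.069901 / 0.33296 ≈ 0.2099
  upper = min{1, (1 − p₀)/p₁} = 0.73694 / 0.33296 ≈ 2.2133 → capped at 1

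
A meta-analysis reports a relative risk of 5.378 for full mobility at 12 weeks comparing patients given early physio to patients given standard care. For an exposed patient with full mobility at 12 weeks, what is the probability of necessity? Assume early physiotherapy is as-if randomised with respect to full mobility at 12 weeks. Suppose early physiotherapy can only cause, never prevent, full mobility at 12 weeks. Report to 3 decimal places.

Under exogeneity and monotonicity, PN = (RR − 1) / RR = 1 − 1/RR.
PN = (5.378 − 1) / 5.378 = 4.378 / 5.378 ≈ 0.8141

PN ≈ 0.814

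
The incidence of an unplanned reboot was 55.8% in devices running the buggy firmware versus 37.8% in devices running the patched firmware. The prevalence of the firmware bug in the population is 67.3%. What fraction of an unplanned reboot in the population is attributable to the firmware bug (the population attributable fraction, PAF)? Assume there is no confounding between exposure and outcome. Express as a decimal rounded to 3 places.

PAF ≈ 0.243

p₁ = 0.558, p₀ = 0.378.
Overall risk P(Y=1) = π·p₁ + (1−π)·p₀ = 0.673×0.558 + 0.327×0.378 = 0.49914.
Under exogeneity, PAF = [P(Y=1) − p₀] / P(Y=1).
PAF = (0.49914 − 0.378) / 0.49914 ≈ 0.2427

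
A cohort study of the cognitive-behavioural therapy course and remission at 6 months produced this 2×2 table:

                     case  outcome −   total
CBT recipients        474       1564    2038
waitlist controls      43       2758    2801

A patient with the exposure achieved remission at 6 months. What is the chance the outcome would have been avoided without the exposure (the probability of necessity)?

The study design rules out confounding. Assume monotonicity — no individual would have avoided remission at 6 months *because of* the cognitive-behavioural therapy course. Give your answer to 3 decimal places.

p₁ = P(outcome | exposed) = 474/2038 = 0.23258
p₀ = P(outcome | unexposed) = 43/2801 = 0.015352
Under exogeneity and monotonicity, PN = (p₁ − p₀)/p₁.
PN = (0.23258 − 0.015352) / 0.23258 ≈ 0.9340

PN ≈ 0.934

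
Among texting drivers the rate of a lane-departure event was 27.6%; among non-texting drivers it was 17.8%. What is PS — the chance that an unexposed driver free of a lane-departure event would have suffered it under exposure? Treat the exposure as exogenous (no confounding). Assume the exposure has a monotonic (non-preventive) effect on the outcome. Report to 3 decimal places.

PS ≈ 0.119

p₁ = 0.276, p₀ = 0.178.
Under exogeneity and monotonicity, PS = (p₁ − p₀) / (1 − p₀).
PS = (0.276 − 0.178) / (1 − 0.178) = 0.098 / 0.822 ≈ 0.1192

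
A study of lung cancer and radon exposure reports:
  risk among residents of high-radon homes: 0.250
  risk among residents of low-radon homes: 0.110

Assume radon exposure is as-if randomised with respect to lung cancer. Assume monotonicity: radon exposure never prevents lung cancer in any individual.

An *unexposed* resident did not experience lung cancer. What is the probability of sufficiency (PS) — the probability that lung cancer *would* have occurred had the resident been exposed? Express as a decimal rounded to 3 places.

Let p₁ = 0.25, p₀ = 0.11.
Under exogeneity and monotonicity, PS = (p₁ − p₀) / (1 − p₀).
PS = (0.25 − 0.11) / (1 − 0.11) = 0.14 / 0.89 ≈ 0.1573

PS ≈ 0.157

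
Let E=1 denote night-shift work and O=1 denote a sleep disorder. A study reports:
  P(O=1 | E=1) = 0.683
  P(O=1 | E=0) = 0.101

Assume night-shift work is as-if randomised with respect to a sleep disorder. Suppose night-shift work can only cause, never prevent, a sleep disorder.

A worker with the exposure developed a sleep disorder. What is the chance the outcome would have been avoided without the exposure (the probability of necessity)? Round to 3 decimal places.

Let p₁ = 0.683, p₀ = 0.101.
Under exogeneity and monotonicity, PN = (p₁ − p₀) / p₁.
PN = (0.683 − 0.101) / 0.683 = 0.582 / 0.683 ≈ 0.8521

PN ≈ 0.852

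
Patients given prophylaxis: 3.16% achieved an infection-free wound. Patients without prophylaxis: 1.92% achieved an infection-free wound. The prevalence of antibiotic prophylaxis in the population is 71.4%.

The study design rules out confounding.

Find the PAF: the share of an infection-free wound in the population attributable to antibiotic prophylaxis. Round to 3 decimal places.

PAF ≈ 0.316

p₁ = 0.0316, p₀ = 0.0192.
Overall risk P(Y=1) = π·p₁ + (1−π)·p₀ = 0.714×0.0316 + 0.286×0.0192 = 0.028054.
Under exogeneity, PAF = [P(Y=1) − p₀] / P(Y=1).
PAF = (0.028054 − 0.0192) / 0.028054 ≈ 0.3156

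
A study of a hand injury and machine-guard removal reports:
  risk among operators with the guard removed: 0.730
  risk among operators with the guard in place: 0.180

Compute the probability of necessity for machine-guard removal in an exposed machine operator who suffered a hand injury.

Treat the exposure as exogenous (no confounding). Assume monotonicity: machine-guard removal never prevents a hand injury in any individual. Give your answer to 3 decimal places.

Let p₁ = 0.73, p₀ = 0.18.
Under exogeneity and monotonicity, PN = (p₁ − p₀) / p₁.
PN = (0.73 − 0.18) / 0.73 = 0.55 / 0.73 ≈ 0.7534

PN ≈ 0.753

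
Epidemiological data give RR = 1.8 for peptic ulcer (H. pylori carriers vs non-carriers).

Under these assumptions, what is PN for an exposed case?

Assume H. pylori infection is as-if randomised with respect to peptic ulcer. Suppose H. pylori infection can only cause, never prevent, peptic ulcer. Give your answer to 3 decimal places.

Under exogeneity and monotonicity, PN = (RR − 1) / RR = 1 − 1/RR.
PN = (1.8 − 1) / 1.8 = 0.8 / 1.8 ≈ 0.4444

PN ≈ 0.444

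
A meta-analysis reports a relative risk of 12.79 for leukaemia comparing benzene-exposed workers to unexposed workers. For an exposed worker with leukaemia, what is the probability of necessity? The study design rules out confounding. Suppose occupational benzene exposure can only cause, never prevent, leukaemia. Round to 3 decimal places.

Under exogeneity and monotonicity, PN = (RR − 1) / RR = 1 − 1/RR.
PN = (12.79 − 1) / 12.79 = 11.79 / 12.79 ≈ 0.9218

PN ≈ 0.922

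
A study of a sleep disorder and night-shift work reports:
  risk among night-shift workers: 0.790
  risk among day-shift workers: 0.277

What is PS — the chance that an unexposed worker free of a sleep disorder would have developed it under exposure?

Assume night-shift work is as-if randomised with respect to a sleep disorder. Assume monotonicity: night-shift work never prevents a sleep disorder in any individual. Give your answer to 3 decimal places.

PS ≈ 0.710

Let p₁ = 0.79, p₀ = 0.277.
Under exogeneity and monotonicity, PS = (p₁ − p₀) / (1 − p₀).
PS = (0.79 − 0.277) / (1 − 0.277) = 0.513 / 0.723 ≈ 0.7095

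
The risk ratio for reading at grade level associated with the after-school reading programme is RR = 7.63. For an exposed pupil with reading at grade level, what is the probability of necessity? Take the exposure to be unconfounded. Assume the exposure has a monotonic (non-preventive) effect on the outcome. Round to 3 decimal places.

PN ≈ 0.869

Under exogeneity and monotonicity, PN = (RR − 1) / RR = 1 − 1/RR.
PN = (7.63 − 1) / 7.63 = 6.63 / 7.63 ≈ 0.8689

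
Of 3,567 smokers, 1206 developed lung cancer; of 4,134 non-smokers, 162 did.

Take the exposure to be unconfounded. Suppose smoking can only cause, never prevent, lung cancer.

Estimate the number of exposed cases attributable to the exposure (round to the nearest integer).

p₁ = P(outcome | exposed) = 1206/3567 = 0.3381
p₀ = P(outcome | unexposed) = 162/4134 = 0.039187
PN = (p₁ − p₀)/p₁ = (0.3381 − 0.039187) / 0.3381 ≈ 0.88410.
Attributable cases ≈ PN × (exposed cases) = 0.88410 × 1206 ≈ 1066.22.

about 1066 cases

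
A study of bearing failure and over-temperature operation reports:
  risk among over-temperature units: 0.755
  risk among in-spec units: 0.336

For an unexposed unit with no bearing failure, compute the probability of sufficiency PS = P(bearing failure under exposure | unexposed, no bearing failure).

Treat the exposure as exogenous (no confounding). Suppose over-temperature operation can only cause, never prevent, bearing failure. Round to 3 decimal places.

PS ≈ 0.631

Let p₁ = 0.755, p₀ = 0.336.
Under exogeneity and monotonicity, PS = (p₁ − p₀) / (1 − p₀).
PS = (0.755 − 0.336) / (1 − 0.336) = 0.419 / 0.664 ≈ 0.6310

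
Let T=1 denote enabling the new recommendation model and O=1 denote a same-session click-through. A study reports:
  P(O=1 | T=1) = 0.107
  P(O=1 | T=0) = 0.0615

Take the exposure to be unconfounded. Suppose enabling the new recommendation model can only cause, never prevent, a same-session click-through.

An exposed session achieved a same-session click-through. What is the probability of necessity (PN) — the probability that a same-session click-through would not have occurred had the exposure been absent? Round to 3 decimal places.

PN ≈ 0.425

Let p₁ = 0.107, p₀ = 0.0615.
Under exogeneity and monotonicity, PN = (p₁ − p₀) / p₁.
PN = (0.107 − 0.0615) / 0.107 = 0.0455 / 0.107 ≈ 0.4252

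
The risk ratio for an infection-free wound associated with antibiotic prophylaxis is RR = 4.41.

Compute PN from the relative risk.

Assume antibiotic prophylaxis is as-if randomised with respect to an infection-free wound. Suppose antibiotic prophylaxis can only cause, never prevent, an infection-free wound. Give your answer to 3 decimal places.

Under exogeneity and monotonicity, PN = (RR − 1) / RR = 1 − 1/RR.
PN = (4.41 − 1) / 4.41 = 3.41 / 4.41 ≈ 0.7732

PN ≈ 0.773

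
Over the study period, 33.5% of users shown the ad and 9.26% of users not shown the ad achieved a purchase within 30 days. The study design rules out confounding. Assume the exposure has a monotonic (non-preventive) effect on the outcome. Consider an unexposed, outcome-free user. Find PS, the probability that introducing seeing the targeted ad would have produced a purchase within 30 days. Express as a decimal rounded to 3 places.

p₁ = 0.335, p₀ = 0.0926.
Under exogeneity and monotonicity, PS = (p₁ − p₀) / (1 − p₀).
PS = (0.335 − 0.0926) / (1 − 0.0926) = 0.2424 / 0.9074 ≈ 0.2671

PS ≈ 0.267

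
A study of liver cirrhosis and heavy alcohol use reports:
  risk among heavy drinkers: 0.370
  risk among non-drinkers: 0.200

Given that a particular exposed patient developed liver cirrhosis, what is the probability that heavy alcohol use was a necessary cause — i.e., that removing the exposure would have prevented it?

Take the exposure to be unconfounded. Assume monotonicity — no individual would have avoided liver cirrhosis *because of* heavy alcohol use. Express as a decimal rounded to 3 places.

PN ≈ 0.459

Let p₁ = 0.37, p₀ = 0.2.
Under exogeneity and monotonicity, PN = (p₁ − p₀) / p₁.
PN = (0.37 − 0.2) / 0.37 = 0.17 / 0.37 ≈ 0.4595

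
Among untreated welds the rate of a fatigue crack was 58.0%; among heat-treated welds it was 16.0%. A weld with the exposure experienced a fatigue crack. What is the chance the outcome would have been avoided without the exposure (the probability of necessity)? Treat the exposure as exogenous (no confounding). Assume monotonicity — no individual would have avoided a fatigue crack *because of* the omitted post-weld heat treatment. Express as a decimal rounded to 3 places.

p₁ = 0.58, p₀ = 0.16.
Under exogeneity and monotonicity, PN = (p₁ − p₀) / p₁.
PN = (0.58 − 0.16) / 0.58 = 0.42 / 0.58 ≈ 0.7241

PN ≈ 0.724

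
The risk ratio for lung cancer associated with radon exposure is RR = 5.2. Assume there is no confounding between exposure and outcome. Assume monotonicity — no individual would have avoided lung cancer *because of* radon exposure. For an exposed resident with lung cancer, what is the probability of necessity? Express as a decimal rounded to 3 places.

Under exogeneity and monotonicity, PN = (RR − 1) / RR = 1 − 1/RR.
PN = (5.2 − 1) / 5.2 = 4.2 / 5.2 ≈ 0.8077

PN ≈ 0.808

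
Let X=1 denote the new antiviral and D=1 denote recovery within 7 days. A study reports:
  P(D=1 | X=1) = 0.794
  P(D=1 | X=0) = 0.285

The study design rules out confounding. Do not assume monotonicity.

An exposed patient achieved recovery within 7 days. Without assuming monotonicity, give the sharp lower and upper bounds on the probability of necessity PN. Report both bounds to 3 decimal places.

0.641 ≤ PN ≤ 0.901

Let p₁ = 0.794, p₀ = 0.285.
Under exogeneity alone the bounds on PN are max{0,(p₁−p₀)/p₁} ≤ PN ≤ min{1,(1−p₀)/p₁}.
  lower = (p₁ − p₀)/p₁ = 0.509 / 0.794 ≈ 0.6411
  upper = min{1, (1 − p₀)/p₁} = 0.715 / 0.794 ≈ 0.9005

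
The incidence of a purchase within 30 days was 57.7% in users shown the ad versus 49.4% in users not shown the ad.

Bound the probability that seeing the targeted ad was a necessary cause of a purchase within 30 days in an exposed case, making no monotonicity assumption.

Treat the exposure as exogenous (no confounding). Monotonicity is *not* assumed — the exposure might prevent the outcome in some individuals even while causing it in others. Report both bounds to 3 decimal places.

p₁ = 0.577, p₀ = 0.494.
Under exogeneity alone the bounds on PN are max{0,(p₁−p₀)/p₁} ≤ PN ≤ min{1,(1−p₀)/p₁}.
  lower = (p₁ − p₀)/p₁ = 0.083 / 0.577 ≈ 0.1438
  upper = min{1, (1 − p₀)/p₁} = 0.506 / 0.577 ≈ 0.8769

0.144 ≤ PN ≤ 0.877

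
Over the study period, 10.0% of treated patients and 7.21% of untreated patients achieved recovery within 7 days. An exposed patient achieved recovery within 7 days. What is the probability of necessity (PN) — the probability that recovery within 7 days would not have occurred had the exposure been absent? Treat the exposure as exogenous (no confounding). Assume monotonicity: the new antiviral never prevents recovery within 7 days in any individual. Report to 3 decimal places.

PN ≈ 0.279

p₁ = 0.1, p₀ = 0.0721.
Under exogeneity and monotonicity, PN = (p₁ − p₀) / p₁.
PN = (0.1 − 0.0721) / 0.1 = 0.0279 / 0.1 ≈ 0.2790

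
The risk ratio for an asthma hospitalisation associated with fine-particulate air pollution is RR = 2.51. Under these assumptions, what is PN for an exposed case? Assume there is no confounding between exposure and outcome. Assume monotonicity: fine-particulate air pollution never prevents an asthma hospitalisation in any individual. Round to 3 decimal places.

PN ≈ 0.602

Under exogeneity and monotonicity, PN = (RR − 1) / RR = 1 − 1/RR.
PN = (2.51 − 1) / 2.51 = 1.51 / 2.51 ≈ 0.6016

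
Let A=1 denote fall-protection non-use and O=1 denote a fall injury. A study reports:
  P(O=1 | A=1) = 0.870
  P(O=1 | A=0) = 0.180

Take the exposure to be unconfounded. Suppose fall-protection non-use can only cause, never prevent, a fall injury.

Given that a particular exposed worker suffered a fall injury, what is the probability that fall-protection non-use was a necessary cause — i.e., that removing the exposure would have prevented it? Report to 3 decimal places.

PN ≈ 0.793

Let p₁ = 0.87, p₀ = 0.18.
Under exogeneity and monotonicity, PN = (p₁ − p₀) / p₁.
PN = (0.87 − 0.18) / 0.87 = 0.69 / 0.87 ≈ 0.7931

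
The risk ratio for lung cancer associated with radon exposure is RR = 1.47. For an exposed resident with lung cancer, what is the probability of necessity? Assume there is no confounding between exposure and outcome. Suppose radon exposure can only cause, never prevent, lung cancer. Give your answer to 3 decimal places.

PN ≈ 0.320

Under exogeneity and monotonicity, PN = (RR − 1) / RR = 1 − 1/RR.
PN = (1.47 − 1) / 1.47 = 0.47 / 1.47 ≈ 0.3197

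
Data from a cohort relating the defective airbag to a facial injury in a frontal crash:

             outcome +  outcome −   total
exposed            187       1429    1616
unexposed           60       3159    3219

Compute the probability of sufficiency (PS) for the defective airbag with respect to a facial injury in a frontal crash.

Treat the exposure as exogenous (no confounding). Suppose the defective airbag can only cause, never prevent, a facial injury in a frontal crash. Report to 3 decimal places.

PS ≈ 0.099

p₁ = P(outcome | exposed) = 187/1616 = 0.11572
p₀ = P(outcome | unexposed) = 60/3219 = 0.018639
Under exogeneity and monotonicity, PS = (p₁ − p₀) / (1 − p₀).
PS = (0.11572 − 0.018639) / (1 − 0.018639) = 0.097078 / 0.98136 ≈ 0.0989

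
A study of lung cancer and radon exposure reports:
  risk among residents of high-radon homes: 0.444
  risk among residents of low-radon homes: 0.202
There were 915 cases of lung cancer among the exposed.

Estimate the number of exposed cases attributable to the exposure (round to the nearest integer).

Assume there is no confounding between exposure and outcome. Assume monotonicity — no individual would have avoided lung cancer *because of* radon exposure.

Let p₁ = 0.444, p₀ = 0.202.
PN = (p₁ − p₀)/p₁ = (0.444 − 0.202) / 0.444 ≈ 0.54505.
Attributable cases ≈ PN × (exposed cases) = 0.54505 × 915 ≈ 498.72.

about 499 cases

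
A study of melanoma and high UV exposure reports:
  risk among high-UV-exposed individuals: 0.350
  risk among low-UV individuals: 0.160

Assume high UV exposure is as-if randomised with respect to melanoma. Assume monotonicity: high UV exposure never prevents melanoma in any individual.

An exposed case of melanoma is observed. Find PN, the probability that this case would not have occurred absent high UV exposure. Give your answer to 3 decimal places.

Let p₁ = 0.35, p₀ = 0.16.
Under exogeneity and monotonicity, PN = (p₁ − p₀) / p₁.
PN = (0.35 − 0.16) / 0.35 = 0.19 / 0.35 ≈ 0.5429

PN ≈ 0.543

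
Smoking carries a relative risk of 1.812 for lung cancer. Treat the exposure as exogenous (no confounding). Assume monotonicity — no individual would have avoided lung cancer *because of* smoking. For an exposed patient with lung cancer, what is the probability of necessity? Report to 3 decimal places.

PN ≈ 0.448

Under exogeneity and monotonicity, PN = (RR − 1) / RR = 1 − 1/RR.
PN = (1.812 − 1) / 1.812 = 0.812 / 1.812 ≈ 0.4481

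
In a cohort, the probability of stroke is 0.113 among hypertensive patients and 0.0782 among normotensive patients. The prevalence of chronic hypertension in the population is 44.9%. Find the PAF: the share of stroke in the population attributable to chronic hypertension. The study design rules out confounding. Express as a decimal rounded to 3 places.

Let p₁ = 0.113, p₀ = 0.0782.
Overall risk P(Y=1) = π·p₁ + (1−π)·p₀ = 0.449×0.113 + 0.551×0.0782 = 0.093825.
Under exogeneity, PAF = [P(Y=1) − p₀] / P(Y=1).
PAF = (0.093825 − 0.0782) / 0.093825 ≈ 0.1665

PAF ≈ 0.167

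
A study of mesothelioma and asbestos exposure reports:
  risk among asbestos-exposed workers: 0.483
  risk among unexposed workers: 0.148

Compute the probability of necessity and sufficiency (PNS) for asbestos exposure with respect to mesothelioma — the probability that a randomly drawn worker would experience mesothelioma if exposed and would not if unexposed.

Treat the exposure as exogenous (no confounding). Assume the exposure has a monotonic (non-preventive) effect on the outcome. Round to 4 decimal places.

PNS ≈ 0.3350

Let p₁ = 0.483, p₀ = 0.148.
Under exogeneity and monotonicity, PNS = p₁ − p₀.
PNS = 0.483 − 0.148 = 0.335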